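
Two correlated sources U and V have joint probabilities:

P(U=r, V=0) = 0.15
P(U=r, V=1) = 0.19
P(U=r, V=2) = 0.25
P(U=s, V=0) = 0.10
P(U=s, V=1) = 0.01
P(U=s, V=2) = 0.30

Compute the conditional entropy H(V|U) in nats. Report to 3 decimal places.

Marginals: p(U) = (0.5900, 0.4100), p(V) = (0.2500, 0.2000, 0.5500).
H(V|U) = Σ p(U) · H(V|U=·).
  U=r: p=0.5900, H(V|U=r) = 1.0769
  U=s: p=0.4100, H(V|U=s) = 0.6633
Weighted sum = 0.907 nats.

0.907 nats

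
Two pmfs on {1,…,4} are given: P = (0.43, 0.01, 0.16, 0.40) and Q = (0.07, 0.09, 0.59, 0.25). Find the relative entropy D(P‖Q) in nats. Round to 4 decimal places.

0.7378 nats

D(P‖Q) = Σ p·ln(p/q).
  0.43·ln(0.43/0.07) = 0.78057
  0.01·ln(0.01/0.09) = -0.02197
  0.16·ln(0.16/0.59) = -0.20879
  0.40·ln(0.40/0.25) = 0.18800
D(P‖Q) = 0.7378 nats.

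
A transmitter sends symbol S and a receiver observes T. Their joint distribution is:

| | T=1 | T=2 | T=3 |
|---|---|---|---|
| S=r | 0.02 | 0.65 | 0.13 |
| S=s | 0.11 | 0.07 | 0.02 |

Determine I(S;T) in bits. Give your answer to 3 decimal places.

0.225 bits

Marginals: p(S) = (0.8000, 0.2000), p(T) = (0.1300, 0.7200, 0.1500).
I(S;T) = H(S) + H(T) − H(S,T).
H(S) = 0.7219, H(T) = 1.1344, H(S,T) = 1.6312.
I(S;T) = 0.7219 + 1.1344 − 1.6312 = 0.225 bits.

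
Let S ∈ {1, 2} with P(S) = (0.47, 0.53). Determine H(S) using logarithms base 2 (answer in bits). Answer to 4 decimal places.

0.9974 bits

H(S) = −Σ p·log₂ p.
  −(0.47)·log₂(0.47) = 0.51196
  −(0.53)·log₂(0.53) = 0.48545
Sum: 0.51196 + 0.48545 = 0.9974 bits.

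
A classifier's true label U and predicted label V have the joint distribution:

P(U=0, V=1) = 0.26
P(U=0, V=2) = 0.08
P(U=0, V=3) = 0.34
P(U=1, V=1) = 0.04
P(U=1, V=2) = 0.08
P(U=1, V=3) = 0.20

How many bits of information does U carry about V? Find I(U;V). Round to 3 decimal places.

0.061 bits

Marginals: p(U) = (0.6800, 0.3200), p(V) = (0.3000, 0.1600, 0.5400).
I(U;V) = H(U) + H(V) − H(U,V).
H(U) = 0.9044, H(V) = 1.4241, H(U,V) = 2.2676.
I(U;V) = 0.9044 + 1.4241 − 2.2676 = 0.061 bits.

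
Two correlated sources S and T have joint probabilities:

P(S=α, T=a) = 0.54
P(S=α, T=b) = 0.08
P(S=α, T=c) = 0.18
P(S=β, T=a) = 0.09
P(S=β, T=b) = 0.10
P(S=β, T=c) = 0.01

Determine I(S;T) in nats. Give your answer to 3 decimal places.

Marginals: p(S) = (0.8000, 0.2000), p(T) = (0.6300, 0.1800, 0.1900).
I(S;T) = Σ p(x,y)·ln[p(x,y)/(p(x)p(y))].
  (α,a): 0.54·ln(1.0714) = 0.0373
  (α,b): 0.08·ln(0.5556) = -0.0470
  (α,c): 0.18·ln(1.1842) = 0.0304
  (β,a): 0.09·ln(0.7143) = -0.0303
  (β,b): 0.10·ln(2.7778) = 0.1022
  (β,c): 0.01·ln(0.2632) = -0.0134
Sum = 0.079 nats.

0.079 nats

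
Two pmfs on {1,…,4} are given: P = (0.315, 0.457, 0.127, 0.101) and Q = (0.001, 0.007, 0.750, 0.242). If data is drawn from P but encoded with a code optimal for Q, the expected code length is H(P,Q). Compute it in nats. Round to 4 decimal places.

H(P,Q) = −Σ p·ln q.
  −0.315·ln(0.001) = 2.17594
  −0.457·ln(0.007) = 2.26756
  −0.127·ln(0.750) = 0.03654
  −0.101·ln(0.242) = 0.14330
H(P,Q) = 4.6233 nats.

4.6233 nats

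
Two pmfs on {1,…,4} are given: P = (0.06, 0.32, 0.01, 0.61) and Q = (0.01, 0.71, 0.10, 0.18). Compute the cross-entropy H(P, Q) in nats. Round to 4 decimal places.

H(P,Q) = −Σ p·ln q.
  −0.06·ln(0.01) = 0.27631
  −0.32·ln(0.71) = 0.10960
  −0.01·ln(0.10) = 0.02303
  −0.61·ln(0.18) = 1.04603
H(P,Q) = 1.4550 nats.

1.4550 nats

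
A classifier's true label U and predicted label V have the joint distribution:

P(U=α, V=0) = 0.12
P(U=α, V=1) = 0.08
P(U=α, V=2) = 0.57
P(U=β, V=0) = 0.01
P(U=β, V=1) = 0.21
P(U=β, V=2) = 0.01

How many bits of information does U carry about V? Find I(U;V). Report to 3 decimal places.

0.408 bits

Marginals: p(U) = (0.7700, 0.2300), p(V) = (0.1300, 0.2900, 0.5800).
I(U;V) = Σ p(x,y)·log₂[p(x,y)/(p(x)p(y))].
  (α,0): 0.12·log₂(1.1988) = 0.0314
  (α,1): 0.08·log₂(0.3583) = -0.1185
  (α,2): 0.57·log₂(1.2763) = 0.2006
  (β,0): 0.01·log₂(0.3344) = -0.0158
  (β,1): 0.21·log₂(3.1484) = 0.3475
  (β,2): 0.01·log₂(0.0750) = -0.0374
Sum = 0.408 bits.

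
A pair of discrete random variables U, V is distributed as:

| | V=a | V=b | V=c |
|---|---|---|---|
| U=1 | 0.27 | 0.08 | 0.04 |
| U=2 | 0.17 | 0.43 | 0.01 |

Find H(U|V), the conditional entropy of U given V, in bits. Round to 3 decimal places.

0.779 bits

Marginals: p(U) = (0.3900, 0.6100), p(V) = (0.4400, 0.5100, 0.0500).
H(U|V) = Σ p(V) · H(U|V=·).
  V=a: p=0.4400, H(U|V=a) = 0.9624
  V=b: p=0.5100, H(U|V=b) = 0.6268
  V=c: p=0.0500, H(U|V=c) = 0.7219
Weighted sum = 0.779 bits.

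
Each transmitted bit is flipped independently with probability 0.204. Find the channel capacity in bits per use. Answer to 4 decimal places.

Binary symmetric channel: C = 1 − h₂(ε) where h₂ is the binary entropy function.
h₂(0.204) = −0.204·log₂0.204 − 0.796·log₂0.796 = 0.7299.
C = 1 − 0.7299 = 0.2701 bits per channel use.

0.2701 bits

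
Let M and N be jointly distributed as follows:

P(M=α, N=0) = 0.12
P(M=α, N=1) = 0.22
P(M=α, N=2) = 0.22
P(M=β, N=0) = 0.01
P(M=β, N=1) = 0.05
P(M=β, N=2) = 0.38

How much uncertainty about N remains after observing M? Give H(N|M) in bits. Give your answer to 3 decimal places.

1.152 bits

Marginals: p(M) = (0.5600, 0.4400), p(N) = (0.1300, 0.2700, 0.6000).
H(N|M) = Σ p(M) · H(N|M=·).
  M=α: p=0.5600, H(N|M=α) = 1.5353
  M=β: p=0.4400, H(N|M=β) = 0.6633
Weighted sum = 1.152 bits.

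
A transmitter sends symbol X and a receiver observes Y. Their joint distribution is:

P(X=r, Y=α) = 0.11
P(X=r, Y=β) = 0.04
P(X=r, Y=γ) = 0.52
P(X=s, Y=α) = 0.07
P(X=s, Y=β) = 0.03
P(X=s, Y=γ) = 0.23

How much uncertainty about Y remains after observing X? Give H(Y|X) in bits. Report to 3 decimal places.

1.020 bits

Chain rule: H(Y|X) = H(X,Y) − H(X).
Marginals: p(X) = (0.6700, 0.3300), p(Y) = (0.1800, 0.0700, 0.7500).
H(X,Y) = 1.9346 bits; H(X) = 0.9149 bits.
H(Y|X) = 1.9346 − 0.9149 = 1.020 bits.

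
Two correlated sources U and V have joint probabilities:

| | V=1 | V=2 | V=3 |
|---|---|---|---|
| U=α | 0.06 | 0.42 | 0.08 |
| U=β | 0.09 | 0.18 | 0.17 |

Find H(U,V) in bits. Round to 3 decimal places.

2.253 bits

H(U,V) = −Σ p(x,y)·log₂ p(x,y) over all 6 cells.
  cell (α,1): −0.06·log₂0.06 = 0.2435
  cell (α,2): −0.42·log₂0.42 = 0.5256
  cell (α,3): −0.08·log₂0.08 = 0.2915
  cell (β,1): −0.09·log₂0.09 = 0.3127
  cell (β,2): −0.18·log₂0.18 = 0.4453
  cell (β,3): −0.17·log₂0.17 = 0.4346
Sum = 2.253 bits.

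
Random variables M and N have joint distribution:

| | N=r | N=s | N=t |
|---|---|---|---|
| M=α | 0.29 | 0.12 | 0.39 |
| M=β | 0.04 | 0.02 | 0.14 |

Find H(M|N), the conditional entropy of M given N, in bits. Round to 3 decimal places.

Marginals: p(M) = (0.8000, 0.2000), p(N) = (0.3300, 0.1400, 0.5300).
H(M|N) = Σ p(N) · H(M|N=·).
  N=r: p=0.3300, H(M|N=r) = 0.5328
  N=s: p=0.1400, H(M|N=s) = 0.5917
  N=t: p=0.5300, H(M|N=t) = 0.8329
Weighted sum = 0.700 bits.

0.700 bits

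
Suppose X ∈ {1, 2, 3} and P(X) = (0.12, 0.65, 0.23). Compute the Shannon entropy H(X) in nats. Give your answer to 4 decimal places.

H(X) = −Σ p·ln p.
  −(0.12)·ln(0.12) = 0.25443
  −(0.65)·ln(0.65) = 0.28001
  −(0.23)·ln(0.23) = 0.33803
Sum: 0.25443 + 0.28001 + 0.33803 = 0.8725 nats.

0.8725 nats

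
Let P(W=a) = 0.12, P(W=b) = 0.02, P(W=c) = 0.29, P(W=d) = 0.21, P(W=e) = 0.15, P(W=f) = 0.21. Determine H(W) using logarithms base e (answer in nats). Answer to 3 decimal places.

1.632 nats

H(W) = −Σ p·ln p.
  −(0.12)·ln(0.12) = 0.2544
  −(0.02)·ln(0.02) = 0.0782
  −(0.29)·ln(0.29) = 0.3590
  −(0.21)·ln(0.21) = 0.3277
  −(0.15)·ln(0.15) = 0.2846
  −(0.21)·ln(0.21) = 0.3277
Sum: 0.2544 + 0.0782 + 0.3590 + 0.3277 + 0.2846 + 0.3277 = 1.632 nats.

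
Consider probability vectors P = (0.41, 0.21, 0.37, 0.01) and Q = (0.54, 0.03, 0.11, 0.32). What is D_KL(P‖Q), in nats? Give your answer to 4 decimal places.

D(P‖Q) = Σ p·ln(p/q).
  0.41·ln(0.41/0.54) = -0.11292
  0.21·ln(0.21/0.03) = 0.40864
  0.37·ln(0.37/0.11) = 0.44882
  0.01·ln(0.01/0.32) = -0.03466
D(P‖Q) = 0.7099 nats.

0.7099 nats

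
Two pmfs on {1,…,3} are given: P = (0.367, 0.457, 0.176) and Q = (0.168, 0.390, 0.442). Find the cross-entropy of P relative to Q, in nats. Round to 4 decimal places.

1.2287 nats

H(P,Q) = −Σ p·ln q.
  −0.367·ln(0.168) = 0.65465
  −0.457·ln(0.390) = 0.43032
  −0.176·ln(0.442) = 0.14369
H(P,Q) = 1.2287 nats.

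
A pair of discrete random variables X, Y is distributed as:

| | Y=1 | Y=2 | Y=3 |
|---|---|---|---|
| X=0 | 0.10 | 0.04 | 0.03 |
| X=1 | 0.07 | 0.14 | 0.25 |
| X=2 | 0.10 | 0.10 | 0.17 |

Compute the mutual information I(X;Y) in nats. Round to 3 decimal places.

0.062 nats

Marginals: p(X) = (0.1700, 0.4600, 0.3700), p(Y) = (0.2700, 0.2800, 0.4500).
I(X;Y) = H(X) + H(Y) − H(X,Y).
H(X) = 1.0263, H(Y) = 1.0693, H(X,Y) = 2.0339.
I(X;Y) = 1.0263 + 1.0693 − 2.0339 = 0.062 nats.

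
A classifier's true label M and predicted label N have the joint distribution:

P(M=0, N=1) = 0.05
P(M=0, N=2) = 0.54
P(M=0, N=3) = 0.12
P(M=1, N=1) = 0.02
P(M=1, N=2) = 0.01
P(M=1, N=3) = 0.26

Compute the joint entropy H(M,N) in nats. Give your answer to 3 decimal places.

H(M,N) = −Σ p(x,y)·ln p(x,y) over all 6 cells.
  cell (0,1): −0.05·ln0.05 = 0.1498
  cell (0,2): −0.54·ln0.54 = 0.3327
  cell (0,3): −0.12·ln0.12 = 0.2544
  cell (1,1): −0.02·ln0.02 = 0.0782
  cell (1,2): −0.01·ln0.01 = 0.0461
  cell (1,3): −0.26·ln0.26 = 0.3502
Sum = 1.211 nats.

1.211 nats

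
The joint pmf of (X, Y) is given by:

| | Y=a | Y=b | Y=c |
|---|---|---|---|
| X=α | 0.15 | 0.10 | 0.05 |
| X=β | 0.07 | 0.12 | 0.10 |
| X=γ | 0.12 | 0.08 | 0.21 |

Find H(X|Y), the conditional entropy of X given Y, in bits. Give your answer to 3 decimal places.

Chain rule: H(X|Y) = H(X,Y) − H(Y).
Marginals: p(X) = (0.3000, 0.2900, 0.4100), p(Y) = (0.3400, 0.3000, 0.3600).
H(X,Y) = 3.0580 bits; H(Y) = 1.5809 bits.
H(X|Y) = 3.0580 − 1.5809 = 1.477 bits.

1.477 bits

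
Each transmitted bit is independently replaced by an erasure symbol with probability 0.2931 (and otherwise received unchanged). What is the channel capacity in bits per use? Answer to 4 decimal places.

0.7069 bits

Binary erasure channel: capacity C = 1 − ε.
C = 1 − 0.2931 = 0.7069 bits per channel use.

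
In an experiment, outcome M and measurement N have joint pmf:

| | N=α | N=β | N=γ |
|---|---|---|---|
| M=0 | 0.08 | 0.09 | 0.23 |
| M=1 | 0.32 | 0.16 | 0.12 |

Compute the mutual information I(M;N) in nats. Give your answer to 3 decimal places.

0.084 nats

Marginals: p(M) = (0.4000, 0.6000), p(N) = (0.4000, 0.2500, 0.3500).
I(M;N) = Σ p(x,y)·ln[p(x,y)/(p(x)p(y))].
  (0,α): 0.08·ln(0.5000) = -0.0555
  (0,β): 0.09·ln(0.9000) = -0.0095
  (0,γ): 0.23·ln(1.6429) = 0.1142
  (1,α): 0.32·ln(1.3333) = 0.0921
  (1,β): 0.16·ln(1.0667) = 0.0103
  (1,γ): 0.12·ln(0.5714) = -0.0672
Sum = 0.084 nats.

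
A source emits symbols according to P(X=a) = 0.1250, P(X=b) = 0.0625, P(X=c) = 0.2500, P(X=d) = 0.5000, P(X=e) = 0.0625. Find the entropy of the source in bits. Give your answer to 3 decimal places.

1.875 bits

H(X) = −Σ p·log₂ p.
  −(0.1250)·log₂(0.1250) = 0.3750
  −(0.0625)·log₂(0.0625) = 0.2500
  −(0.2500)·log₂(0.2500) = 0.5000
  −(0.5000)·log₂(0.5000) = 0.5000
  −(0.0625)·log₂(0.0625) = 0.2500
Sum: 0.3750 + 0.2500 + 0.5000 + 0.5000 + 0.2500 = 1.875 bits.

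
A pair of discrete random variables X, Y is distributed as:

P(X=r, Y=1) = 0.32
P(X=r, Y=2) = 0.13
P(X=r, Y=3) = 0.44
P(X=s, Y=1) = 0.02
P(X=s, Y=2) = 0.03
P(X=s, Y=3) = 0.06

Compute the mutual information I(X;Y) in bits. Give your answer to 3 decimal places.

0.014 bits

Marginals: p(X) = (0.8900, 0.1100), p(Y) = (0.3400, 0.1600, 0.5000).
I(X;Y) = H(X) + H(Y) − H(X,Y).
H(X) = 0.4999, H(Y) = 1.4522, H(X,Y) = 1.9380.
I(X;Y) = 0.4999 + 1.4522 − 1.9380 = 0.014 bits.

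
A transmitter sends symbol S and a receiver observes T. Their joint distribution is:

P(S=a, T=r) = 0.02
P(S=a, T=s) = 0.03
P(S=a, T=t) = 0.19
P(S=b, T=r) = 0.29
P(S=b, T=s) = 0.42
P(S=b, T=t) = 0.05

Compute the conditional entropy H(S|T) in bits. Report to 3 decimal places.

Chain rule: H(S|T) = H(S,T) − H(T).
Marginals: p(S) = (0.2400, 0.7600), p(T) = (0.3100, 0.4500, 0.2400).
H(S,T) = 1.9795 bits; H(T) = 1.5363 bits.
H(S|T) = 1.9795 − 1.5363 = 0.443 bits.

0.443 bits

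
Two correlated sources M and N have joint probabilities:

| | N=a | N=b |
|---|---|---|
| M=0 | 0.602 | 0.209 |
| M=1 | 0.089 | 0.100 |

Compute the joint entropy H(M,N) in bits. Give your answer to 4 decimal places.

H(M,N) = −Σ p(x,y)·log₂ p(x,y) over all 4 cells.
  cell (0,a): −0.602·log₂0.602 = 0.44076
  cell (0,b): −0.209·log₂0.209 = 0.47201
  cell (1,a): −0.089·log₂0.089 = 0.31061
  cell (1,b): −0.100·log₂0.100 = 0.33219
Sum = 1.5556 bits.

1.5556 bits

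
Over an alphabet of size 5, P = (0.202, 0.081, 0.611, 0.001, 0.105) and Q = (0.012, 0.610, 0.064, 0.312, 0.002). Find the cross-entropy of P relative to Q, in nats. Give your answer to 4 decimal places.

3.2667 nats

H(P,Q) = −Σ p·ln q.
  −0.202·ln(0.012) = 0.89342
  −0.081·ln(0.610) = 0.04004
  −0.611·ln(0.064) = 1.67956
  −0.001·ln(0.312) = 0.00116
  −0.105·ln(0.002) = 0.65253
H(P,Q) = 3.2667 nats.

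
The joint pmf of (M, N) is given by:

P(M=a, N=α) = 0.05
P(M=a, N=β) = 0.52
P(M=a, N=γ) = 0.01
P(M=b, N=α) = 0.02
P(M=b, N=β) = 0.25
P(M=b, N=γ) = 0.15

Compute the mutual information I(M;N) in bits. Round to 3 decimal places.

Marginals: p(M) = (0.5800, 0.4200), p(N) = (0.0700, 0.7700, 0.1600).
I(M;N) = H(M) + H(N) − H(M,N).
H(M) = 0.9815, H(N) = 0.9819, H(M,N) = 1.7965.
I(M;N) = 0.9815 + 0.9819 − 1.7965 = 0.167 bits.

0.167 bits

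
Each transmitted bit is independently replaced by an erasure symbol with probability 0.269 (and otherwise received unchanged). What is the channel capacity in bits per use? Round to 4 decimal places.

0.7310 bits

Binary erasure channel: capacity C = 1 − ε.
C = 1 − 0.269 = 0.7310 bits per channel use.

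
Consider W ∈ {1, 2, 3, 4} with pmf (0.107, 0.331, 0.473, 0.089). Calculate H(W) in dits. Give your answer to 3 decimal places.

H(W) = −Σ p·log₁₀ p.
  −(0.107)·log₁₀(0.107) = 0.1039
  −(0.331)·log₁₀(0.331) = 0.1589
  −(0.473)·log₁₀(0.473) = 0.1538
  −(0.089)·log₁₀(0.089) = 0.0935
Sum: 0.1039 + 0.1589 + 0.1538 + 0.0935 = 0.510 dits.

0.510 dits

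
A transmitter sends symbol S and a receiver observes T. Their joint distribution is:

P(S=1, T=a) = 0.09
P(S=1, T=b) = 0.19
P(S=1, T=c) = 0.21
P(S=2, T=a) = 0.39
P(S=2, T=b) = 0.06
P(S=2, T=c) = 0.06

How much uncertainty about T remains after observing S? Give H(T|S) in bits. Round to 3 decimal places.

1.258 bits

Chain rule: H(T|S) = H(S,T) − H(S).
Marginals: p(S) = (0.4900, 0.5100), p(T) = (0.4800, 0.2500, 0.2700).
H(S,T) = 2.2576 bits; H(S) = 0.9997 bits.
H(T|S) = 2.2576 − 0.9997 = 1.258 bits.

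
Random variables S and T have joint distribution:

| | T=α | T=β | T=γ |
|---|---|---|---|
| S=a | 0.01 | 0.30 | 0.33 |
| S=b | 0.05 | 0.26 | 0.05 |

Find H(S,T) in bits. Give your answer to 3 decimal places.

H(S,T) = −Σ p(x,y)·log₂ p(x,y) over all 6 cells.
  cell (a,α): −0.01·log₂0.01 = 0.0664
  cell (a,β): −0.30·log₂0.30 = 0.5211
  cell (a,γ): −0.33·log₂0.33 = 0.5278
  cell (b,α): −0.05·log₂0.05 = 0.2161
  cell (b,β): −0.26·log₂0.26 = 0.5053
  cell (b,γ): −0.05·log₂0.05 = 0.2161
Sum = 2.053 bits.

2.053 bits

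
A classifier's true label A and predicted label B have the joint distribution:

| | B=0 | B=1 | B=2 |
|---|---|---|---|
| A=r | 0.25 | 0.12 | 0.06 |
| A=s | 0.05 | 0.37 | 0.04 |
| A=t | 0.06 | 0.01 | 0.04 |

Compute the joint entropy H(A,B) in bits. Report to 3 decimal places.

H(A,B) = −Σ p(x,y)·log₂ p(x,y) over all 9 cells.
  cell (r,0): −0.25·log₂0.25 = 0.5000
  cell (r,1): −0.12·log₂0.12 = 0.3671
  cell (r,2): −0.06·log₂0.06 = 0.2435
  cell (s,0): −0.05·log₂0.05 = 0.2161
  cell (s,1): −0.37·log₂0.37 = 0.5307
  cell (s,2): −0.04·log₂0.04 = 0.1858
  cell (t,0): −0.06·log₂0.06 = 0.2435
  cell (t,1): −0.01·log₂0.01 = 0.0664
  cell (t,2): −0.04·log₂0.04 = 0.1858
Sum = 2.539 bits.

2.539 bits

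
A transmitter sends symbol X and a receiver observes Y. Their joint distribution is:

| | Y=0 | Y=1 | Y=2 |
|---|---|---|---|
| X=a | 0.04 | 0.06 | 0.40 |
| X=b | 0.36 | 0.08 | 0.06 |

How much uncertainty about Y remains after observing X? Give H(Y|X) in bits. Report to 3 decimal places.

1.024 bits

Chain rule: H(Y|X) = H(X,Y) − H(X).
Marginals: p(X) = (0.5000, 0.5000), p(Y) = (0.4000, 0.1400, 0.4600).
H(X,Y) = 2.0237 bits; H(X) = 1.0000 bits.
H(Y|X) = 2.0237 − 1.0000 = 1.024 bits.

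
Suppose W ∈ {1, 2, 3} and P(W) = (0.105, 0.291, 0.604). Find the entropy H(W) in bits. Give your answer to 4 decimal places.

1.2990 bits

H(W) = −Σ p·log₂ p.
  −(0.105)·log₂(0.105) = 0.34141
  −(0.291)·log₂(0.291) = 0.51824
  −(0.604)·log₂(0.604) = 0.43934
Sum: 0.34141 + 0.51824 + 0.43934 = 1.2990 bits.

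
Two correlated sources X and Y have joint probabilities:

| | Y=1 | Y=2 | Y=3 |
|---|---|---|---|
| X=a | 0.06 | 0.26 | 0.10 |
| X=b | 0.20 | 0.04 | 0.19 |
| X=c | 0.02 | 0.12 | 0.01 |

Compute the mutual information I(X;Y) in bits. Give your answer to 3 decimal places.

0.288 bits

Marginals: p(X) = (0.4200, 0.4300, 0.1500), p(Y) = (0.2800, 0.4200, 0.3000).
I(X;Y) = Σ p(x,y)·log₂[p(x,y)/(p(x)p(y))].
  (a,1): 0.06·log₂(0.5102) = -0.0583
  (a,2): 0.26·log₂(1.4739) = 0.1455
  (a,3): 0.10·log₂(0.7937) = -0.0333
  (b,1): 0.20·log₂(1.6611) = 0.1464
  (b,2): 0.04·log₂(0.2215) = -0.0870
  (b,3): 0.19·log₂(1.4729) = 0.1061
  (c,1): 0.02·log₂(0.4762) = -0.0214
  (c,2): 0.12·log₂(1.9048) = 0.1116
  (c,3): 0.01·log₂(0.2222) = -0.0217
Sum = 0.288 bits.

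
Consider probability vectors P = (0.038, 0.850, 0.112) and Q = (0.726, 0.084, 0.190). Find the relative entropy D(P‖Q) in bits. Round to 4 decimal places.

D(P‖Q) = Σ p·log₂(p/q).
  0.038·log₂(0.038/0.726) = -0.16172
  0.850·log₂(0.850/0.084) = 2.83815
  0.112·log₂(0.112/0.190) = -0.08540
D(P‖Q) = 2.5910 bits.

2.5910 bits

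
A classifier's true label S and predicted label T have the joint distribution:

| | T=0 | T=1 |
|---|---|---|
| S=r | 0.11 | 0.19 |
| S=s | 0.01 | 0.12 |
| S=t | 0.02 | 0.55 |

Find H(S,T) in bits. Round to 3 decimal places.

1.826 bits

H(S,T) = −Σ p(x,y)·log₂ p(x,y) over all 6 cells.
  cell (r,0): −0.11·log₂0.11 = 0.3503
  cell (r,1): −0.19·log₂0.19 = 0.4552
  cell (s,0): −0.01·log₂0.01 = 0.0664
  cell (s,1): −0.12·log₂0.12 = 0.3671
  cell (t,0): −0.02·log₂0.02 = 0.1129
  cell (t,1): −0.55·log₂0.55 = 0.4744
Sum = 1.826 bits.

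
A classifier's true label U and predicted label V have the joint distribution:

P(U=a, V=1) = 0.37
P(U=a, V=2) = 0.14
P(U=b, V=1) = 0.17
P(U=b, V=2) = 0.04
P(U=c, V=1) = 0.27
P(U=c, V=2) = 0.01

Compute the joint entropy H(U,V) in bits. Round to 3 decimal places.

2.125 bits

H(U,V) = −Σ p(x,y)·log₂ p(x,y) over all 6 cells.
  cell (a,1): −0.37·log₂0.37 = 0.5307
  cell (a,2): −0.14·log₂0.14 = 0.3971
  cell (b,1): −0.17·log₂0.17 = 0.4346
  cell (b,2): −0.04·log₂0.04 = 0.1858
  cell (c,1): −0.27·log₂0.27 = 0.5100
  cell (c,2): −0.01·log₂0.01 = 0.0664
Sum = 2.125 bits.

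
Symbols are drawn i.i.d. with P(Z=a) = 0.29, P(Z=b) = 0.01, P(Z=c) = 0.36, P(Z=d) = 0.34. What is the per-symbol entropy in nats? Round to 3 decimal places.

H(Z) = −Σ p·ln p.
  −(0.29)·ln(0.29) = 0.3590
  −(0.01)·ln(0.01) = 0.0461
  −(0.36)·ln(0.36) = 0.3678
  −(0.34)·ln(0.34) = 0.3668
Sum: 0.3590 + 0.0461 + 0.3678 + 0.3668 = 1.140 nats.

1.140 nats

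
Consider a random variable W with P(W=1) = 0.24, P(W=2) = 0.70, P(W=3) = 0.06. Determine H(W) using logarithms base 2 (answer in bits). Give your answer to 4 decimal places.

1.0979 bits

H(W) = −Σ p·log₂ p.
  −(0.24)·log₂(0.24) = 0.49413
  −(0.70)·log₂(0.70) = 0.36020
  −(0.06)·log₂(0.06) = 0.24353
Sum: 0.49413 + 0.36020 + 0.24353 = 1.0979 bits.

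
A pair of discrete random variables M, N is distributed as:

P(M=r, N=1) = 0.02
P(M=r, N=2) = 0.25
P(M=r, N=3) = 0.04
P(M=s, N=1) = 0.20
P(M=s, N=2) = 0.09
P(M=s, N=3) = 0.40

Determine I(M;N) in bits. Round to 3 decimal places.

0.320 bits

Marginals: p(M) = (0.3100, 0.6900), p(N) = (0.2200, 0.3400, 0.4400).
I(M;N) = Σ p(x,y)·log₂[p(x,y)/(p(x)p(y))].
  (r,1): 0.02·log₂(0.2933) = -0.0354
  (r,2): 0.25·log₂(2.3719) = 0.3115
  (r,3): 0.04·log₂(0.2933) = -0.0708
  (s,1): 0.20·log₂(1.3175) = 0.0796
  (s,2): 0.09·log₂(0.3836) = -0.1244
  (s,3): 0.40·log₂(1.3175) = 0.1591
Sum = 0.320 bits.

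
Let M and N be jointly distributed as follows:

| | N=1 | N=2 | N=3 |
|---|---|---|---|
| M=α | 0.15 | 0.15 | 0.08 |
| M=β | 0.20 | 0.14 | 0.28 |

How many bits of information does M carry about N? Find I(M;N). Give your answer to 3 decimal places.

0.048 bits

Marginals: p(M) = (0.3800, 0.6200), p(N) = (0.3500, 0.2900, 0.3600).
I(M;N) = Σ p(x,y)·log₂[p(x,y)/(p(x)p(y))].
  (α,1): 0.15·log₂(1.1278) = 0.0260
  (α,2): 0.15·log₂(1.3612) = 0.0667
  (α,3): 0.08·log₂(0.5848) = -0.0619
  (β,1): 0.20·log₂(0.9217) = -0.0235
  (β,2): 0.14·log₂(0.7786) = -0.0505
  (β,3): 0.28·log₂(1.2545) = 0.0916
Sum = 0.048 bits.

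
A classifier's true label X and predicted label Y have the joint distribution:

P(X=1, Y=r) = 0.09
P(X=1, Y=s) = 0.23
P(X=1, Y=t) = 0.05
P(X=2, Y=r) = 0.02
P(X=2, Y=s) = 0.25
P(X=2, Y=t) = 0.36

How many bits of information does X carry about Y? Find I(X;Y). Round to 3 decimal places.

0.177 bits

Marginals: p(X) = (0.3700, 0.6300), p(Y) = (0.1100, 0.4800, 0.4100).
I(X;Y) = H(X) + H(Y) − H(X,Y).
H(X) = 0.9507, H(Y) = 1.3859, H(X,Y) = 2.1599.
I(X;Y) = 0.9507 + 1.3859 − 2.1599 = 0.177 bits.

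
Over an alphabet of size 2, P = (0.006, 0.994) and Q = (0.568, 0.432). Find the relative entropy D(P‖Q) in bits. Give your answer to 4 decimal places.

D(P‖Q) = Σ p·log₂(p/q).
  0.006·log₂(0.006/0.568) = -0.03939
  0.994·log₂(0.994/0.432) = 1.19500
D(P‖Q) = 1.1556 bits.

1.1556 bits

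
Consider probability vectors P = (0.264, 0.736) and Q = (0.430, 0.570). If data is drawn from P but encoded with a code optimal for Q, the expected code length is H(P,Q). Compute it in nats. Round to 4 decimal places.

0.6365 nats

H(P,Q) = −Σ p·ln q.
  −0.264·ln(0.430) = 0.22281
  −0.736·ln(0.570) = 0.41372
H(P,Q) = 0.6365 nats.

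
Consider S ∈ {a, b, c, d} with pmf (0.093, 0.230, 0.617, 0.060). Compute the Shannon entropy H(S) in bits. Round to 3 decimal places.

1.480 bits

H(S) = −Σ p·log₂ p.
  −(0.093)·log₂(0.093) = 0.3187
  −(0.230)·log₂(0.230) = 0.4877
  −(0.617)·log₂(0.617) = 0.4298
  −(0.060)·log₂(0.060) = 0.2435
Sum: 0.3187 + 0.4877 + 0.4298 + 0.2435 = 1.480 bits.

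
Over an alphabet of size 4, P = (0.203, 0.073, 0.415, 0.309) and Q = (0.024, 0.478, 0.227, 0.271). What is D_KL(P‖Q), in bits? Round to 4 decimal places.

D(P‖Q) = Σ p·log₂(p/q).
  0.203·log₂(0.203/0.024) = 0.62532
  0.073·log₂(0.073/0.478) = -0.19791
  0.415·log₂(0.415/0.227) = 0.36122
  0.309·log₂(0.309/0.271) = 0.05850
D(P‖Q) = 0.8471 bits.

0.8471 bits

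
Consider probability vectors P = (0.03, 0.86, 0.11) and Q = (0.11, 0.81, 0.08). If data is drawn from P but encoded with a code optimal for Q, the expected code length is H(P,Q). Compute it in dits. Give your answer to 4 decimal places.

H(P,Q) = −Σ p·log₁₀ q.
  −0.03·log₁₀(0.11) = 0.02876
  −0.86·log₁₀(0.81) = 0.07870
  −0.11·log₁₀(0.08) = 0.12066
H(P,Q) = 0.2281 dits.

0.2281 dits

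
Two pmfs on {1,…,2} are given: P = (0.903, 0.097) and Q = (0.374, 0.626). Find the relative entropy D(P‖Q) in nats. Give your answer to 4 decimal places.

0.6151 nats

D(P‖Q) = Σ p·ln(p/q).
  0.903·ln(0.903/0.374) = 0.79596
  0.097·ln(0.097/0.626) = -0.18087
D(P‖Q) = 0.6151 nats.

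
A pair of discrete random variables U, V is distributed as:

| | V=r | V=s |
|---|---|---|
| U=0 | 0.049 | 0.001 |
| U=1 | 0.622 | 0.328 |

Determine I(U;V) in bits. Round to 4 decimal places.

Marginals: p(U) = (0.0500, 0.9500), p(V) = (0.6710, 0.3290).
I(U;V) = H(U) + H(V) − H(U,V).
H(U) = 0.2864, H(V) = 0.9139, H(U,V) = 1.1767.
I(U;V) = 0.2864 + 0.9139 − 1.1767 = 0.0236 bits.

0.0236 bits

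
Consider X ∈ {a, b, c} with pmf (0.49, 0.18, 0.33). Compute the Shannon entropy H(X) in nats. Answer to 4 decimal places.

H(X) = −Σ p·ln p.
  −(0.49)·ln(0.49) = 0.34954
  −(0.18)·ln(0.18) = 0.30866
  −(0.33)·ln(0.33) = 0.36586
Sum: 0.34954 + 0.30866 + 0.36586 = 1.0241 nats.

1.0241 nats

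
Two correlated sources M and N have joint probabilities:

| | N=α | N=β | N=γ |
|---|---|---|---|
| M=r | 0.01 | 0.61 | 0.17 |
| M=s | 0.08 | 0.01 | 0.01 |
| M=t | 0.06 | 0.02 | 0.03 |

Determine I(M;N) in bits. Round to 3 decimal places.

0.378 bits

Marginals: p(M) = (0.7900, 0.1000, 0.1100), p(N) = (0.1500, 0.6400, 0.2100).
I(M;N) = Σ p(x,y)·log₂[p(x,y)/(p(x)p(y))].
  (r,α): 0.01·log₂(0.0844) = -0.0357
  (r,β): 0.61·log₂(1.2065) = 0.1652
  (r,γ): 0.17·log₂(1.0247) = 0.0060
  (s,α): 0.08·log₂(5.3333) = 0.1932
  (s,β): 0.01·log₂(0.1562) = -0.0268
  (s,γ): 0.01·log₂(0.4762) = -0.0107
  (t,α): 0.06·log₂(3.6364) = 0.1117
  (t,β): 0.02·log₂(0.2841) = -0.0363
  (t,γ): 0.03·log₂(1.2987) = 0.0113
Sum = 0.378 bits.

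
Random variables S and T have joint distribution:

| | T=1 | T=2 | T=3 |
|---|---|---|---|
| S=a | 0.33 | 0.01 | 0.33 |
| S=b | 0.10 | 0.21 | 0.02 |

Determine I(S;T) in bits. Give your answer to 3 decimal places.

0.409 bits

Marginals: p(S) = (0.6700, 0.3300), p(T) = (0.4300, 0.2200, 0.3500).
I(S;T) = H(S) + H(T) − H(S,T).
H(S) = 0.9149, H(T) = 1.5342, H(S,T) = 2.0400.
I(S;T) = 0.9149 + 1.5342 − 2.0400 = 0.409 bits.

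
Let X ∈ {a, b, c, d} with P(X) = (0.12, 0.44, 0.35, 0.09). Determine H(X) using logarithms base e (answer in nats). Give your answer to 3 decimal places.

H(X) = −Σ p·ln p.
  −(0.12)·ln(0.12) = 0.2544
  −(0.44)·ln(0.44) = 0.3612
  −(0.35)·ln(0.35) = 0.3674
  −(0.09)·ln(0.09) = 0.2167
Sum: 0.2544 + 0.3612 + 0.3674 + 0.2167 = 1.200 nats.

1.200 nats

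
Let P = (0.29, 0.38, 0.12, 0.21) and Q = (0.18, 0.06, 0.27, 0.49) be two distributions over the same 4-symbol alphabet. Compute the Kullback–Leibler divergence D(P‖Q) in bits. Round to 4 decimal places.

0.8144 bits

D(P‖Q) = Σ p·log₂(p/q).
  0.29·log₂(0.29/0.18) = 0.19954
  0.38·log₂(0.38/0.06) = 1.01193
  0.12·log₂(0.12/0.27) = -0.14039
  0.21·log₂(0.21/0.49) = -0.25670
D(P‖Q) = 0.8144 bits.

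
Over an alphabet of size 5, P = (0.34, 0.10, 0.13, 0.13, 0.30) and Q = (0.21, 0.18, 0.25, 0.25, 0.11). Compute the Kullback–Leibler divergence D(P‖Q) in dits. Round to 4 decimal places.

D(P‖Q) = Σ p·log₁₀(p/q).
  0.34·log₁₀(0.34/0.21) = 0.07115
  0.10·log₁₀(0.10/0.18) = -0.02553
  0.13·log₁₀(0.13/0.25) = -0.03692
  0.13·log₁₀(0.13/0.25) = -0.03692
  0.30·log₁₀(0.30/0.11) = 0.13072
D(P‖Q) = 0.1025 dits.

0.1025 dits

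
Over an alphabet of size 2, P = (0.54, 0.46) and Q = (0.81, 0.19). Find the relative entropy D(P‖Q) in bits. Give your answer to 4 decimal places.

D(P‖Q) = Σ p·log₂(p/q).
  0.54·log₂(0.54/0.81) = -0.31588
  0.46·log₂(0.46/0.19) = 0.58679
D(P‖Q) = 0.2709 bits.

0.2709 bits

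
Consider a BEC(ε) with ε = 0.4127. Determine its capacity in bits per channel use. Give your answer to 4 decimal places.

Binary erasure channel: capacity C = 1 − ε.
C = 1 − 0.4127 = 0.5873 bits per channel use.

0.5873 bits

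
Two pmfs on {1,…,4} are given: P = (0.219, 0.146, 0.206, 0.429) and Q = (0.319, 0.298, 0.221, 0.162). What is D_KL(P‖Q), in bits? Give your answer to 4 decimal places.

D(P‖Q) = Σ p·log₂(p/q).
  0.219·log₂(0.219/0.319) = -0.11883
  0.146·log₂(0.146/0.298) = -0.15028
  0.206·log₂(0.206/0.221) = -0.02089
  0.429·log₂(0.429/0.162) = 0.60274
D(P‖Q) = 0.3127 bits.

0.3127 bits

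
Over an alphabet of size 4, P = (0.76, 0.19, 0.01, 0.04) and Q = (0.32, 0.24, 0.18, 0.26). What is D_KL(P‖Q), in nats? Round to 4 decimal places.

0.5092 nats

D(P‖Q) = Σ p·ln(p/q).
  0.76·ln(0.76/0.32) = 0.65740
  0.19·ln(0.19/0.24) = -0.04439
  0.01·ln(0.01/0.18) = -0.02890
  0.04·ln(0.04/0.26) = -0.07487
D(P‖Q) = 0.5092 nats.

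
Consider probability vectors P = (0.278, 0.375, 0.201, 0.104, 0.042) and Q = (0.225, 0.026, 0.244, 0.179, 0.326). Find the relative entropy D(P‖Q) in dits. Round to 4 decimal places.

0.3814 dits

D(P‖Q) = Σ p·log₁₀(p/q).
  0.278·log₁₀(0.278/0.225) = 0.02554
  0.375·log₁₀(0.375/0.026) = 0.43465
  0.201·log₁₀(0.201/0.244) = -0.01692
  0.104·log₁₀(0.104/0.179) = -0.02453
  0.042·log₁₀(0.042/0.326) = -0.03738
D(P‖Q) = 0.3814 dits.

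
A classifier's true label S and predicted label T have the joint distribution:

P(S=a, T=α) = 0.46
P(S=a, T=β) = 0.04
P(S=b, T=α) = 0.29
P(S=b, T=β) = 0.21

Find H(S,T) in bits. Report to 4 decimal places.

1.6918 bits

H(S,T) = −Σ p(x,y)·log₂ p(x,y) over all 4 cells.
  cell (a,α): −0.46·log₂0.46 = 0.51534
  cell (a,β): −0.04·log₂0.04 = 0.18575
  cell (b,α): −0.29·log₂0.29 = 0.51790
  cell (b,β): −0.21·log₂0.21 = 0.47282
Sum = 1.6918 bits.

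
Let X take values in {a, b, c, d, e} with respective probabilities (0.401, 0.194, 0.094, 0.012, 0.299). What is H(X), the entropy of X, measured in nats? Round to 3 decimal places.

H(X) = −Σ p·ln p.
  −(0.401)·ln(0.401) = 0.3664
  −(0.194)·ln(0.194) = 0.3181
  −(0.094)·ln(0.094) = 0.2223
  −(0.012)·ln(0.012) = 0.0531
  −(0.299)·ln(0.299) = 0.3610
Sum: 0.3664 + 0.3181 + 0.2223 + 0.0531 + 0.3610 = 1.321 nats.

1.321 nats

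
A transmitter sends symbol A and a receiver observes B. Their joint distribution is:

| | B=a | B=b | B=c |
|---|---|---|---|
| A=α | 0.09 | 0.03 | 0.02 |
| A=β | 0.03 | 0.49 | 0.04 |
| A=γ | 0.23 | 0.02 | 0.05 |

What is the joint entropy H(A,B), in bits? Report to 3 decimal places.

H(A,B) = −Σ p(x,y)·log₂ p(x,y) over all 9 cells.
  cell (α,a): −0.09·log₂0.09 = 0.3127
  cell (α,b): −0.03·log₂0.03 = 0.1518
  cell (α,c): −0.02·log₂0.02 = 0.1129
  cell (β,a): −0.03·log₂0.03 = 0.1518
  cell (β,b): −0.49·log₂0.49 = 0.5043
  cell (β,c): −0.04·log₂0.04 = 0.1858
  cell (γ,a): −0.23·log₂0.23 = 0.4877
  cell (γ,b): −0.02·log₂0.02 = 0.1129
  cell (γ,c): −0.05·log₂0.05 = 0.2161
Sum = 2.236 bits.

2.236 bits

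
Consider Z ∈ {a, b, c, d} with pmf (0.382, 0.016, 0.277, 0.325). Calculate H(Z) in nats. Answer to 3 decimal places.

H(Z) = −Σ p·ln p.
  −(0.382)·ln(0.382) = 0.3676
  −(0.016)·ln(0.016) = 0.0662
  −(0.277)·ln(0.277) = 0.3556
  −(0.325)·ln(0.325) = 0.3653
Sum: 0.3676 + 0.0662 + 0.3556 + 0.3653 = 1.155 nats.

1.155 nats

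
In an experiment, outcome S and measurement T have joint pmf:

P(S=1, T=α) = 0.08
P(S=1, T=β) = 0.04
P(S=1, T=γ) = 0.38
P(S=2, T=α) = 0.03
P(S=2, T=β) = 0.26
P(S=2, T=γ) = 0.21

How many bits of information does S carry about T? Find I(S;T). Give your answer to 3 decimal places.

0.183 bits

Marginals: p(S) = (0.5000, 0.5000), p(T) = (0.1100, 0.3000, 0.5900).
I(S;T) = Σ p(x,y)·log₂[p(x,y)/(p(x)p(y))].
  (1,α): 0.08·log₂(1.4545) = 0.0432
  (1,β): 0.04·log₂(0.2667) = -0.0763
  (1,γ): 0.38·log₂(1.2881) = 0.1388
  (2,α): 0.03·log₂(0.5455) = -0.0262
  (2,β): 0.26·log₂(1.7333) = 0.2063
  (2,γ): 0.21·log₂(0.7119) = -0.1030
Sum = 0.183 bits.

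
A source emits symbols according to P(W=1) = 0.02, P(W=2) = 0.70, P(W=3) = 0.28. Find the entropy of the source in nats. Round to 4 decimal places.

0.6843 nats

H(W) = −Σ p·ln p.
  −(0.02)·ln(0.02) = 0.07824
  −(0.70)·ln(0.70) = 0.24967
  −(0.28)·ln(0.28) = 0.35643
Sum: 0.07824 + 0.24967 + 0.35643 = 0.6843 nats.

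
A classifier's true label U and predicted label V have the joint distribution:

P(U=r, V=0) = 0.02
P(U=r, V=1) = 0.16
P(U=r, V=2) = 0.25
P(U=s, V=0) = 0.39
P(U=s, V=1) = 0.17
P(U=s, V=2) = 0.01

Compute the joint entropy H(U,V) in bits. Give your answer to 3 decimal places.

H(U,V) = −Σ p(x,y)·log₂ p(x,y) over all 6 cells.
  cell (r,0): −0.02·log₂0.02 = 0.1129
  cell (r,1): −0.16·log₂0.16 = 0.4230
  cell (r,2): −0.25·log₂0.25 = 0.5000
  cell (s,0): −0.39·log₂0.39 = 0.5298
  cell (s,1): −0.17·log₂0.17 = 0.4346
  cell (s,2): −0.01·log₂0.01 = 0.0664
Sum = 2.067 bits.

2.067 bits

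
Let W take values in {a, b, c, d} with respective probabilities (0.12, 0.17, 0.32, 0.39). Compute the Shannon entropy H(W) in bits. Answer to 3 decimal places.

1.857 bits

H(W) = −Σ p·log₂ p.
  −(0.12)·log₂(0.12) = 0.3671
  −(0.17)·log₂(0.17) = 0.4346
  −(0.32)·log₂(0.32) = 0.5260
  −(0.39)·log₂(0.39) = 0.5298
Sum: 0.3671 + 0.4346 + 0.5260 + 0.5298 = 1.857 bits.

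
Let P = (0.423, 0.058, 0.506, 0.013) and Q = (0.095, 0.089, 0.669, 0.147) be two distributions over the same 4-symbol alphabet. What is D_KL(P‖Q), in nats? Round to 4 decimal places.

0.4341 nats

D(P‖Q) = Σ p·ln(p/q).
  0.423·ln(0.423/0.095) = 0.63175
  0.058·ln(0.058/0.089) = -0.02484
  0.506·ln(0.506/0.669) = -0.14130
  0.013·ln(0.013/0.147) = -0.03153
D(P‖Q) = 0.4341 nats.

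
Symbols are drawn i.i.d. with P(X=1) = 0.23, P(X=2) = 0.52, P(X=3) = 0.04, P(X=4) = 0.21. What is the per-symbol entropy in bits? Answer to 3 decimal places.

1.637 bits

H(X) = −Σ p·log₂ p.
  −(0.23)·log₂(0.23) = 0.4877
  −(0.52)·log₂(0.52) = 0.4906
  −(0.04)·log₂(0.04) = 0.1858
  −(0.21)·log₂(0.21) = 0.4728
Sum: 0.4877 + 0.4906 + 0.1858 + 0.4728 = 1.637 bits.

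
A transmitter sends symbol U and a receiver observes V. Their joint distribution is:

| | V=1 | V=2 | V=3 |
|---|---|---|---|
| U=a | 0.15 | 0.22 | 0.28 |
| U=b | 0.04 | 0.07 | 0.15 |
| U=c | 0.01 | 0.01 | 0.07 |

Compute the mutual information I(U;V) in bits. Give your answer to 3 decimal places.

Marginals: p(U) = (0.6500, 0.2600, 0.0900), p(V) = (0.2000, 0.3000, 0.5000).
I(U;V) = Σ p(x,y)·log₂[p(x,y)/(p(x)p(y))].
  (a,1): 0.15·log₂(1.1538) = 0.0310
  (a,2): 0.22·log₂(1.1282) = 0.0383
  (a,3): 0.28·log₂(0.8615) = -0.0602
  (b,1): 0.04·log₂(0.7692) = -0.0151
  (b,2): 0.07·log₂(0.8974) = -0.0109
  (b,3): 0.15·log₂(1.1538) = 0.0310
  (c,1): 0.01·log₂(0.5556) = -0.0085
  (c,2): 0.01·log₂(0.3704) = -0.0143
  (c,3): 0.07·log₂(1.5556) = 0.0446
Sum = 0.036 bits.

0.036 bits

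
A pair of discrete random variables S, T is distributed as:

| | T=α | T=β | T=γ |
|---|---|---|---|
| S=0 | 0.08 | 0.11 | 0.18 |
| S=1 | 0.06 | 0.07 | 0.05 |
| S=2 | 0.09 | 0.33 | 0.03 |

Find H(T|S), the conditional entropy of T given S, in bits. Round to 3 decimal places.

1.313 bits

Chain rule: H(T|S) = H(S,T) − H(S).
Marginals: p(S) = (0.3700, 0.1800, 0.4500), p(T) = (0.2300, 0.5100, 0.2600).
H(S,T) = 2.8075 bits; H(S) = 1.4944 bits.
H(T|S) = 2.8075 − 1.4944 = 1.313 bits.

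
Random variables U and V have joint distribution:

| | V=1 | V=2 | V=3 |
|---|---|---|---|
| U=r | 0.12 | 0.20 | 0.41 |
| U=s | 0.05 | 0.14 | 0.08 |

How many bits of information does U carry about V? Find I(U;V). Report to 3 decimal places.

Marginals: p(U) = (0.7300, 0.2700), p(V) = (0.1700, 0.3400, 0.4900).
I(U;V) = H(U) + H(V) − H(U,V).
H(U) = 0.8415, H(V) = 1.4680, H(U,V) = 2.2636.
I(U;V) = 0.8415 + 1.4680 − 2.2636 = 0.046 bits.

0.046 bits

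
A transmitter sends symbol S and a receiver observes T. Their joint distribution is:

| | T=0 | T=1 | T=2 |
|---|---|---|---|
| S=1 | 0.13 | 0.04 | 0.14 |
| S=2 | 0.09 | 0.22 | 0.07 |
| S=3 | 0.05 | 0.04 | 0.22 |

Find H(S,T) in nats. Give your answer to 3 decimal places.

2.017 nats

H(S,T) = −Σ p(x,y)·ln p(x,y) over all 9 cells.
  cell (1,0): −0.13·ln0.13 = 0.2652
  cell (1,1): −0.04·ln0.04 = 0.1288
  cell (1,2): −0.14·ln0.14 = 0.2753
  cell (2,0): −0.09·ln0.09 = 0.2167
  cell (2,1): −0.22·ln0.22 = 0.3331
  cell (2,2): −0.07·ln0.07 = 0.1861
  cell (3,0): −0.05·ln0.05 = 0.1498
  cell (3,1): −0.04·ln0.04 = 0.1288
  cell (3,2): −0.22·ln0.22 = 0.3331
Sum = 2.017 nats.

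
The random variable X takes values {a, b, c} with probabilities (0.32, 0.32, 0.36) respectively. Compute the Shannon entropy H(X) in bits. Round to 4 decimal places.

H(X) = −Σ p·log₂ p.
  −(0.32)·log₂(0.32) = 0.52603
  −(0.32)·log₂(0.32) = 0.52603
  −(0.36)·log₂(0.36) = 0.53062
Sum: 0.52603 + 0.52603 + 0.53062 = 1.5827 bits.

1.5827 bits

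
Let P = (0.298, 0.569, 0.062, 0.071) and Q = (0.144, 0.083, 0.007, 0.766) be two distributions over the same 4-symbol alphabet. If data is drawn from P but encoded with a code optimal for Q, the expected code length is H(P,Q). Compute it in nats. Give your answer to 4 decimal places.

H(P,Q) = −Σ p·ln q.
  −0.298·ln(0.144) = 0.57751
  −0.569·ln(0.083) = 1.41619
  −0.062·ln(0.007) = 0.30763
  −0.071·ln(0.766) = 0.01893
H(P,Q) = 2.3203 nats.

2.3203 nats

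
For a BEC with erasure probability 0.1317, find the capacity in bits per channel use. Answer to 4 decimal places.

0.8683 bits

Binary erasure channel: capacity C = 1 − ε.
C = 1 − 0.1317 = 0.8683 bits per channel use.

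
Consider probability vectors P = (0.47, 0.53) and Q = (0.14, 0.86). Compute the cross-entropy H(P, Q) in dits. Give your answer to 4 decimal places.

0.4360 dits

H(P,Q) = −Σ p·log₁₀ q.
  −0.47·log₁₀(0.14) = 0.40132
  −0.53·log₁₀(0.86) = 0.03472
H(P,Q) = 0.4360 dits.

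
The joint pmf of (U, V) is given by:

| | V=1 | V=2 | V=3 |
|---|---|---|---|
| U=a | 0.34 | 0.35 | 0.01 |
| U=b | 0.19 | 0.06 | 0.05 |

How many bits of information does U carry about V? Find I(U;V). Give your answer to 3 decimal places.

0.097 bits

Marginals: p(U) = (0.7000, 0.3000), p(V) = (0.5300, 0.4100, 0.0600).
I(U;V) = H(U) + H(V) − H(U,V).
H(U) = 0.8813, H(V) = 1.2564, H(U,V) = 2.0406.
I(U;V) = 0.8813 + 1.2564 − 2.0406 = 0.097 bits.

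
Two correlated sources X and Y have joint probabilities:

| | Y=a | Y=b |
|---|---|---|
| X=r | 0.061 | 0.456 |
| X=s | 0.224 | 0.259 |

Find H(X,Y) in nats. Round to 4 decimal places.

1.2137 nats

H(X,Y) = −Σ p(x,y)·ln p(x,y) over all 4 cells.
  cell (r,a): −0.061·ln0.061 = 0.17061
  cell (r,b): −0.456·ln0.456 = 0.35808
  cell (s,a): −0.224·ln0.224 = 0.33513
  cell (s,b): −0.259·ln0.259 = 0.34989
Sum = 1.2137 nats.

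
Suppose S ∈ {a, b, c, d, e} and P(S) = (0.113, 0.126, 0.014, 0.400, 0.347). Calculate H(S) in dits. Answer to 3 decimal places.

0.565 dits

H(S) = −Σ p·log₁₀ p.
  −(0.113)·log₁₀(0.113) = 0.1070
  −(0.126)·log₁₀(0.126) = 0.1134
  −(0.014)·log₁₀(0.014) = 0.0260
  −(0.400)·log₁₀(0.400) = 0.1592
  −(0.347)·log₁₀(0.347) = 0.1595
Sum: 0.1070 + 0.1134 + 0.0260 + 0.1592 + 0.1595 = 0.565 dits.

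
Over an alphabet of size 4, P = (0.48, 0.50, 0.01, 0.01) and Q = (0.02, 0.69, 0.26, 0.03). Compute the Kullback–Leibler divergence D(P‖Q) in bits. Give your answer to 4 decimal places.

1.9056 bits

D(P‖Q) = Σ p·log₂(p/q).
  0.48·log₂(0.48/0.02) = 2.20078
  0.50·log₂(0.50/0.69) = -0.23233
  0.01·log₂(0.01/0.26) = -0.04700
  0.01·log₂(0.01/0.03) = -0.01585
D(P‖Q) = 1.9056 bits.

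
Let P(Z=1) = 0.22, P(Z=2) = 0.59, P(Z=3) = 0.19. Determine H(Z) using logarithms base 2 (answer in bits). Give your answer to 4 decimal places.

H(Z) = −Σ p·log₂ p.
  −(0.22)·log₂(0.22) = 0.48057
  −(0.59)·log₂(0.59) = 0.44912
  −(0.19)·log₂(0.19) = 0.45523
Sum: 0.48057 + 0.44912 + 0.45523 = 1.3849 bits.

1.3849 bits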